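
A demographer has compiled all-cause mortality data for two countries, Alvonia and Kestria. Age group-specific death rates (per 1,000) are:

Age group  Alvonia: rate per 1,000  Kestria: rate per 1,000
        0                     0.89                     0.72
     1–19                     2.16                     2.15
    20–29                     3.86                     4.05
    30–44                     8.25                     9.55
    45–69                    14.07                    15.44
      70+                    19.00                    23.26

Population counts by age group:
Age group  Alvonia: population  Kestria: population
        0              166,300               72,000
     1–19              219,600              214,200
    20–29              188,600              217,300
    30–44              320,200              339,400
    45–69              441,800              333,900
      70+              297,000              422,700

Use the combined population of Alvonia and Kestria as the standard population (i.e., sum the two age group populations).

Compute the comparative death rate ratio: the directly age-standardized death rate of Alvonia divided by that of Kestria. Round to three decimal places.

Combined standard total = 3,233,000; weights = 0.0737, 0.1342, 0.1255, 0.2040, 0.2399, 0.2226.
Alvonia: 0.0737×0.89 + 0.1342×2.16 + 0.1255×3.86 + 0.2040×8.25 + 0.2399×14.07 + 0.2226×19.00 = 10.1287 per 1,000.
Kestria: 0.0737×0.72 + 0.1342×2.15 + 0.1255×4.05 + 0.2040×9.55 + 0.2399×15.44 + 0.2226×23.26 = 11.6809 per 1,000.
Ratio = 10.1287 ÷ 11.6809 = 0.86711.

0.867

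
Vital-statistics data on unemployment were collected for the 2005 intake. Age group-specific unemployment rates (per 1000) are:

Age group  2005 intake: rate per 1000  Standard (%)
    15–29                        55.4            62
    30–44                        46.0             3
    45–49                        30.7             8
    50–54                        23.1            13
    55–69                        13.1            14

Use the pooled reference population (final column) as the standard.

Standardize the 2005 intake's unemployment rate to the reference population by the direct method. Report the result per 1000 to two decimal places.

43.02

Standard weights: 0.62, 0.03, 0.08, 0.13, 0.14.
Standardized rate: 0.6200×55.4 + 0.0300×46.0 + 0.0800×30.7 + 0.1300×23.1 + 0.1400×13.1 = 43.0210 per 1000.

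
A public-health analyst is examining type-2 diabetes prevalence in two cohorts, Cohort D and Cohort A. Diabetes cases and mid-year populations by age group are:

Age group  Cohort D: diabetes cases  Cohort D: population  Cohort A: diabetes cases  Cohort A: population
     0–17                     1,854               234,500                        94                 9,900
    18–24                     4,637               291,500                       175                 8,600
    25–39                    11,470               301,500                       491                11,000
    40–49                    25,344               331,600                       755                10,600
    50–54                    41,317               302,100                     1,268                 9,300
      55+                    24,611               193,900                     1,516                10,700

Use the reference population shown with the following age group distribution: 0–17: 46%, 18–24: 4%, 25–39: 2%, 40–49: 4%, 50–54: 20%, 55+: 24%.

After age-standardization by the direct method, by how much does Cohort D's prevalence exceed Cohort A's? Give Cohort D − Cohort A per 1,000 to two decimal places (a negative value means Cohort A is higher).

-4.29

Age-specific rates per 1,000 for Cohort D: 7.906, 15.907, 38.043, 76.429, 136.766, 126.926.
For Cohort A: 9.495, 20.349, 44.636, 71.226, 136.344, 141.682.
Standard weights: 0.46, 0.04, 0.02, 0.04, 0.20, 0.24.
Cohort D: 0.4600×7.906 + 0.0400×15.907 + 0.0200×38.043 + 0.0400×76.429 + 0.2000×136.766 + 0.2400×126.926 = 65.9067 per 1,000.
Cohort A: 0.4600×9.495 + 0.0400×20.349 + 0.0200×44.636 + 0.0400×71.226 + 0.2000×136.344 + 0.2400×141.682 = 70.1960 per 1,000.
Difference = 65.9067 − 70.1960 = -4.2893.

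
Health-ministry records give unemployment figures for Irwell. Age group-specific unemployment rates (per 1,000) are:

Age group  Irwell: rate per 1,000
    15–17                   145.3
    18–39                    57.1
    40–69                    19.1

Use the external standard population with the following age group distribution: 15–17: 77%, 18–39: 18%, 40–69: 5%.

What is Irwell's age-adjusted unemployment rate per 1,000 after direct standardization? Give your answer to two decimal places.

Standard weights: 0.77, 0.18, 0.05.
Standardized rate: 0.7700×145.3 + 0.1800×57.1 + 0.0500×19.1 = 123.1140 per 1,000.

123.11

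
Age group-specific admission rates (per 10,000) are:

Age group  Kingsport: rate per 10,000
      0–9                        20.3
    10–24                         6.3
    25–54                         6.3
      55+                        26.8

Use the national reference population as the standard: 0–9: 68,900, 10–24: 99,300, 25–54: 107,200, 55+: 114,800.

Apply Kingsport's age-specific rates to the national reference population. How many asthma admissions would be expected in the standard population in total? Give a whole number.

Expected asthma admissions = Σ (standard pop × age-specific rate ÷ 10,000)
= 68,900×20.3/10,000 + 99,300×6.3/10,000 + 107,200×6.3/10,000 + 114,800×26.8/10,000
= 139.87 + 62.56 + 67.54 + 307.66 = 577.63.

578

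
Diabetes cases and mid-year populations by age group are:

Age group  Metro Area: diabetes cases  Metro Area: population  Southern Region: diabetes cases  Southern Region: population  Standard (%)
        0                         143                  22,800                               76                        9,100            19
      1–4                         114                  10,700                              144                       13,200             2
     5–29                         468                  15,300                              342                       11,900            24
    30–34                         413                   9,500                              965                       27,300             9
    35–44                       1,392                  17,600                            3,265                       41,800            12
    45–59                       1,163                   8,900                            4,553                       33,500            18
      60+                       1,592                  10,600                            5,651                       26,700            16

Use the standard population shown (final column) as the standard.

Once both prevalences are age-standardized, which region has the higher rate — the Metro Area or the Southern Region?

Southern Region

Age-specific rates per 1,000 for the Metro Area: 6.272, 10.654, 30.588, 43.474, 79.091, 130.674, 150.189.
For the Southern Region: 8.352, 10.909, 28.739, 35.348, 78.110, 135.910, 211.648.
Standard weights: 0.19, 0.02, 0.24, 0.09, 0.12, 0.18, 0.16.
The Metro Area: 0.1900×6.272 + 0.0200×10.654 + 0.2400×30.588 + 0.0900×43.474 + 0.1200×79.091 + 0.1800×130.674 + 0.1600×150.189 = 69.7010 per 1,000.
The Southern Region: 0.1900×8.352 + 0.0200×10.909 + 0.2400×28.739 + 0.0900×35.348 + 0.1200×78.110 + 0.1800×135.910 + 0.1600×211.648 = 79.5845 per 1,000.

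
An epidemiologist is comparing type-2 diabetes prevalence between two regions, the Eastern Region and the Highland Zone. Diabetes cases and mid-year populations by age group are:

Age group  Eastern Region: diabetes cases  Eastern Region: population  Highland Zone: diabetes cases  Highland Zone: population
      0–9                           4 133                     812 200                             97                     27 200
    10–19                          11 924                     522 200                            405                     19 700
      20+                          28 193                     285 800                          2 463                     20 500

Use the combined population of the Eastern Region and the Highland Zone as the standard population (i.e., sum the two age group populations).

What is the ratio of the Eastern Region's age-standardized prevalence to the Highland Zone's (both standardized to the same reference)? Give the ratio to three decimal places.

Age-specific rates per 1 000 for the Eastern Region: 5.089, 22.834, 98.646.
For the Highland Zone: 3.566, 20.558, 120.146.
Combined standard total = 1 687 600; weights = 0.4974, 0.3211, 0.1815.
The Eastern Region: 0.4974×5.089 + 0.3211×22.834 + 0.1815×98.646 = 27.7675 per 1 000.
The Highland Zone: 0.4974×3.566 + 0.3211×20.558 + 0.1815×120.146 = 30.1818 per 1 000.
Ratio = 27.7675 ÷ 30.1818 = 0.92001.

0.920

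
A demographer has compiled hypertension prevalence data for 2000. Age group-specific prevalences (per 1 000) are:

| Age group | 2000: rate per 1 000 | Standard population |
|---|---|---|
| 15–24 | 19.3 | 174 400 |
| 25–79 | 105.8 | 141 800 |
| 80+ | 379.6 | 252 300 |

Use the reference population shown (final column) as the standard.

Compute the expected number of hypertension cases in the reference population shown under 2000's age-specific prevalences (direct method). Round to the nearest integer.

Expected hypertension cases = Σ (standard pop × age-specific rate ÷ 1 000)
= 174 400×19.3/1 000 + 141 800×105.8/1 000 + 252 300×379.6/1 000
= 3365.92 + 15002.44 + 95773.08 = 114141.44.

114141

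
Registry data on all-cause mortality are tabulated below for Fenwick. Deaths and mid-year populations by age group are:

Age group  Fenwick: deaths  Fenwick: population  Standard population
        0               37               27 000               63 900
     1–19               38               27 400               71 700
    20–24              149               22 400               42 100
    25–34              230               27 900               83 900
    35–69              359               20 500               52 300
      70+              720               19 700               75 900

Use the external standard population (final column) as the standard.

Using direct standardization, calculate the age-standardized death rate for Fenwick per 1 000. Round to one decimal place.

12.4

Age-specific rates per 1 000 for Fenwick: 1.370, 1.387, 6.652, 8.244, 17.512, 36.548.
Standard total = 389 800; weights = 0.1639, 0.1839, 0.1080, 0.2152, 0.1342, 0.1947.
Standardized rate: 0.1639×1.370 + 0.1839×1.387 + 0.1080×6.652 + 0.2152×8.244 + 0.1342×17.512 + 0.1947×36.548 = 12.4387 per 1 000.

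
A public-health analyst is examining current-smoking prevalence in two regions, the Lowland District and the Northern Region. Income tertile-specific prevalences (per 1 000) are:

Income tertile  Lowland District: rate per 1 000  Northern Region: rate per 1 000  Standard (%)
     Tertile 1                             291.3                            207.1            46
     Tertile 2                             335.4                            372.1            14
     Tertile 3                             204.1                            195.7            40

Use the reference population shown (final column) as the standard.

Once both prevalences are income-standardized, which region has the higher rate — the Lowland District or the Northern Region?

Lowland District

Standard weights: 0.46, 0.14, 0.40.
The Lowland District: 0.4600×291.3 + 0.1400×335.4 + 0.4000×204.1 = 262.5940 per 1 000.
The Northern Region: 0.4600×207.1 + 0.1400×372.1 + 0.4000×195.7 = 225.6400 per 1 000.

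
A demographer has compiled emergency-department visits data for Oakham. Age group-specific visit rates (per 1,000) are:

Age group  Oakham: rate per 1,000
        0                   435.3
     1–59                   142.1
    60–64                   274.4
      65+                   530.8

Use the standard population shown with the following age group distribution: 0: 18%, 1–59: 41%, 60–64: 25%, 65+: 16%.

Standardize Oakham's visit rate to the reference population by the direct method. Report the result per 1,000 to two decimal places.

290.14

Standard weights: 0.18, 0.41, 0.25, 0.16.
Standardized rate: 0.1800×435.3 + 0.4100×142.1 + 0.2500×274.4 + 0.1600×530.8 = 290.1430 per 1,000.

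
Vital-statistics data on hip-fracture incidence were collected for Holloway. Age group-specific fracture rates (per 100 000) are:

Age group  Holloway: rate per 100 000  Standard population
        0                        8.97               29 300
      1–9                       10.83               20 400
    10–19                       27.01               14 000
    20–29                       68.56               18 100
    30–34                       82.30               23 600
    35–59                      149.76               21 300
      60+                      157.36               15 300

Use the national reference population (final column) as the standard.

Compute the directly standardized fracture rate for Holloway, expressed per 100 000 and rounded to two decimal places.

67.91

Standard total = 142 000; weights = 0.2063, 0.1437, 0.0986, 0.1275, 0.1662, 0.1500, 0.1077.
Standardized rate: 0.2063×8.97 + 0.1437×10.83 + 0.0986×27.01 + 0.1275×68.56 + 0.1662×82.30 + 0.1500×149.76 + 0.1077×157.36 = 67.9057 per 100 000.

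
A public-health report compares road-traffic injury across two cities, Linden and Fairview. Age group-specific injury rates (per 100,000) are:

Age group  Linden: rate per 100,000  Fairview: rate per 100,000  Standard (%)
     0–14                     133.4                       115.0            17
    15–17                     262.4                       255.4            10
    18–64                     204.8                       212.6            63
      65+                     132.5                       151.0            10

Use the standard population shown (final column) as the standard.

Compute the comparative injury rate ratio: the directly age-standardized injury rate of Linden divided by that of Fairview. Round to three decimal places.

0.985

Standard weights: 0.17, 0.10, 0.63, 0.10.
Linden: 0.1700×133.4 + 0.1000×262.4 + 0.6300×204.8 + 0.1000×132.5 = 191.1920 per 100,000.
Fairview: 0.1700×115.0 + 0.1000×255.4 + 0.6300×212.6 + 0.1000×151.0 = 194.1280 per 100,000.
Ratio = 191.1920 ÷ 194.1280 = 0.98488.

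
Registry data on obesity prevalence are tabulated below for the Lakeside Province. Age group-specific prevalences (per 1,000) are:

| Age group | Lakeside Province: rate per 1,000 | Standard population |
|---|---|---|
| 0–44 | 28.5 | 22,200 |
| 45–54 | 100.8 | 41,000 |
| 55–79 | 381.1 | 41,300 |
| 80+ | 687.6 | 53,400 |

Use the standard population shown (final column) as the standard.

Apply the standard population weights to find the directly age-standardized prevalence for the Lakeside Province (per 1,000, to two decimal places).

Standard total = 157,900; weights = 0.1406, 0.2597, 0.2616, 0.3382.
Standardized rate: 0.1406×28.5 + 0.2597×100.8 + 0.2616×381.1 + 0.3382×687.6 = 362.3988 per 1,000.

362.40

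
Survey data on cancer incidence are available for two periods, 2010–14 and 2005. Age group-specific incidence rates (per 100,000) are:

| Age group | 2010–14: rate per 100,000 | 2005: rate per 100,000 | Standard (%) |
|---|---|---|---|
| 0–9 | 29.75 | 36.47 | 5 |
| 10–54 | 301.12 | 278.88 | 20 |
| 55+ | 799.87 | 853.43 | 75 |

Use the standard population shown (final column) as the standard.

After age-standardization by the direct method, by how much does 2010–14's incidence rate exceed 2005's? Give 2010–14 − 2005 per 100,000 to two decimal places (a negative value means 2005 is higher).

-36.06

Standard weights: 0.05, 0.20, 0.75.
2010–14: 0.0500×29.75 + 0.2000×301.12 + 0.7500×799.87 = 661.6140 per 100,000.
2005: 0.0500×36.47 + 0.2000×278.88 + 0.7500×853.43 = 697.6720 per 100,000.
Difference = 661.6140 − 697.6720 = -36.0580.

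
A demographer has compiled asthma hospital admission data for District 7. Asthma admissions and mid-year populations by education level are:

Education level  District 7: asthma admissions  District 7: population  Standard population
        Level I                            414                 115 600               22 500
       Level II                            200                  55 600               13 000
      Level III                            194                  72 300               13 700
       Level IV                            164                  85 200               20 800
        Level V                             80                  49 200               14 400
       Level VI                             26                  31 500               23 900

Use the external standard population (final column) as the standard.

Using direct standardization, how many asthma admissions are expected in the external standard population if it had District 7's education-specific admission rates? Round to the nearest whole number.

247

Education-specific rates per 10 000 for District 7: 35.81, 35.97, 26.83, 19.25, 16.26, 8.25.
Expected asthma admissions = Σ (standard pop × education-specific rate ÷ 10 000)
= 22 500×35.81/10 000 + 13 000×35.97/10 000 + 13 700×26.83/10 000 + 20 800×19.25/10 000 + 14 400×16.26/10 000 + 23 900×8.25/10 000
= 80.58 + 46.76 + 36.76 + 40.04 + 23.41 + 19.73 = 247.28.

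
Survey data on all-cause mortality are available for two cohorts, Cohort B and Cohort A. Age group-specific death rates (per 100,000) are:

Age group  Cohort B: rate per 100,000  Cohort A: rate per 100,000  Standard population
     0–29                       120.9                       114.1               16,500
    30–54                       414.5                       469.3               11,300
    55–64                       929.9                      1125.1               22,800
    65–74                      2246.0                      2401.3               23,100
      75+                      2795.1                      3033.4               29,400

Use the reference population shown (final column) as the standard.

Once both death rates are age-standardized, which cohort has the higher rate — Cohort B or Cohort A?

Standard total = 103,100; weights = 0.1600, 0.1096, 0.2211, 0.2241, 0.2852.
Cohort B: 0.1600×120.9 + 0.1096×414.5 + 0.2211×929.9 + 0.2241×2246.0 + 0.2852×2795.1 = 1570.6980 per 100,000.
Cohort A: 0.1600×114.1 + 0.1096×469.3 + 0.2211×1125.1 + 0.2241×2401.3 + 0.2852×3033.4 = 1721.5326 per 100,000.

Cohort A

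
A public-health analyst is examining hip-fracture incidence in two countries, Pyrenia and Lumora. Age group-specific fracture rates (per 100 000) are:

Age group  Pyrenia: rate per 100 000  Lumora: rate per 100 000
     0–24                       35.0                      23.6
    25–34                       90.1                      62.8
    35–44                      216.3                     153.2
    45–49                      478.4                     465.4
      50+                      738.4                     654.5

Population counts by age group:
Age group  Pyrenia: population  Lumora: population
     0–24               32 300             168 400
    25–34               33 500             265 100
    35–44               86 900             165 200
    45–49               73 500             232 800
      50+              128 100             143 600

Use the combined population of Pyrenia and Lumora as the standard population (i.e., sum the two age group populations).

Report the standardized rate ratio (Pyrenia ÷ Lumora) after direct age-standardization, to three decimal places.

Combined standard total = 1 329 400; weights = 0.1510, 0.2246, 0.1896, 0.2304, 0.2044.
Pyrenia: 0.1510×35.0 + 0.2246×90.1 + 0.1896×216.3 + 0.2304×478.4 + 0.2044×738.4 = 327.6777 per 100 000.
Lumora: 0.1510×23.6 + 0.2246×62.8 + 0.1896×153.2 + 0.2304×465.4 + 0.2044×654.5 = 287.7163 per 100 000.
Ratio = 327.6777 ÷ 287.7163 = 1.13889.

1.139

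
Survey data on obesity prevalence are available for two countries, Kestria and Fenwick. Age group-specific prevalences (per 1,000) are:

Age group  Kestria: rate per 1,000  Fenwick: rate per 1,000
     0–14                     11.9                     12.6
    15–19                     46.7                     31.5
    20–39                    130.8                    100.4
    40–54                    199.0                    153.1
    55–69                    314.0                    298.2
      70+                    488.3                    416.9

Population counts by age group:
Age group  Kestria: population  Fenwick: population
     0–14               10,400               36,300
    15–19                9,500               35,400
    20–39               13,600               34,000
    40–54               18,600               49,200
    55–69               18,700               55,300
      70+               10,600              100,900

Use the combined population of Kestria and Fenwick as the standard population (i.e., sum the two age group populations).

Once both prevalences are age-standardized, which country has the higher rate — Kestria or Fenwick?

Combined standard total = 392,500; weights = 0.1190, 0.1144, 0.1213, 0.1727, 0.1885, 0.2841.
Kestria: 0.1190×11.9 + 0.1144×46.7 + 0.1213×130.8 + 0.1727×199.0 + 0.1885×314.0 + 0.2841×488.3 = 254.9103 per 1,000.
Fenwick: 0.1190×12.6 + 0.1144×31.5 + 0.1213×100.4 + 0.1727×153.1 + 0.1885×298.2 + 0.2841×416.9 = 218.3774 per 1,000.
The crude rates (210.02 vs 228.46) would put Fenwick higher, but that reflects its age composition; once standardized to a common age structure, Kestria has the higher underlying rate.

Kestria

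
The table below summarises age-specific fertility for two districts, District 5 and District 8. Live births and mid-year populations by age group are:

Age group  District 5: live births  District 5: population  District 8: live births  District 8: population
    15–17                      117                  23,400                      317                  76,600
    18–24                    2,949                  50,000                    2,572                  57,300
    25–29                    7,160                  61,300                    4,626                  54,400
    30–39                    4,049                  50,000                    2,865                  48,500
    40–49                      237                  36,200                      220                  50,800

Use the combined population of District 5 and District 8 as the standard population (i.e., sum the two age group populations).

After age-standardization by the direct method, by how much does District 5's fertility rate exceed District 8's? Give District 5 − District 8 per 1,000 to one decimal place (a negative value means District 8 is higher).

Age-specific rates per 1,000 for District 5: 5.000, 58.980, 116.803, 80.980, 6.547.
For District 8: 4.138, 44.887, 85.037, 59.072, 4.331.
Combined standard total = 508,500; weights = 0.1967, 0.2110, 0.2275, 0.1937, 0.1711.
District 5: 0.1967×5.000 + 0.2110×58.980 + 0.2275×116.803 + 0.1937×80.980 + 0.1711×6.547 = 56.8117 per 1,000.
District 8: 0.1967×4.138 + 0.2110×44.887 + 0.2275×85.037 + 0.1937×59.072 + 0.1711×4.331 = 41.8177 per 1,000.
Difference = 56.8117 − 41.8177 = 14.9940.

15.0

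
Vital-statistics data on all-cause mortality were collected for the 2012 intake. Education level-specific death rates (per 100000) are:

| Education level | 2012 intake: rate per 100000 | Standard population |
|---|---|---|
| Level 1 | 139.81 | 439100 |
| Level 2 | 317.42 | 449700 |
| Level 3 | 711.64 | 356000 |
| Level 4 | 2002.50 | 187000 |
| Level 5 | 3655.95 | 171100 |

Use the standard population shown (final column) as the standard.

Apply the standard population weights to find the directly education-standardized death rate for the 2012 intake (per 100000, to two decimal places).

Standard total = 1602900; weights = 0.2739, 0.2806, 0.2221, 0.1167, 0.1067.
Standardized rate: 0.2739×139.81 + 0.2806×317.42 + 0.2221×711.64 + 0.1167×2002.50 + 0.1067×3655.95 = 909.2761 per 100000.

909.28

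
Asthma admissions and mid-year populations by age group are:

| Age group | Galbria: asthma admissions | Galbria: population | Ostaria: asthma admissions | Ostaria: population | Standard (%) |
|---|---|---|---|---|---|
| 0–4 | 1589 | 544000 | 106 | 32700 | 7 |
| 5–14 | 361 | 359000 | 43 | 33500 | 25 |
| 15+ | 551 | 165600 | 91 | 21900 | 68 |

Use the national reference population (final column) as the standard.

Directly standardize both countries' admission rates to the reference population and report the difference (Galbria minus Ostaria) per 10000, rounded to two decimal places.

Age-specific rates per 10000 for Galbria: 29.21, 10.06, 33.27.
For Ostaria: 32.42, 12.84, 41.55.
Standard weights: 0.07, 0.25, 0.68.
Galbria: 0.0700×29.21 + 0.2500×10.06 + 0.6800×33.27 = 27.1842 per 10000.
Ostaria: 0.0700×32.42 + 0.2500×12.84 + 0.6800×41.55 = 33.7338 per 10000.
Difference = 27.1842 − 33.7338 = -6.5496.

-6.55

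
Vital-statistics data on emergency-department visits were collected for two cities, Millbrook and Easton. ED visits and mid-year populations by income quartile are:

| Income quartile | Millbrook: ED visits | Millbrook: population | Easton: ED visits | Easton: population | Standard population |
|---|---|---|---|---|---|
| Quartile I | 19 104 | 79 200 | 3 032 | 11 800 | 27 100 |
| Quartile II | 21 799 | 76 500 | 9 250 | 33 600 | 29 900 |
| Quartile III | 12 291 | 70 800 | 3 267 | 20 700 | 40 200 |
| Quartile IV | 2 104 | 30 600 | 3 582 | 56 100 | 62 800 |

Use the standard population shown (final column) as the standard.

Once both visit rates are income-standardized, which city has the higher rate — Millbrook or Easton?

Income-specific rates per 1 000 for Millbrook: 241.212, 284.954, 173.602, 68.758.
For Easton: 256.949, 275.298, 157.826, 63.850.
Standard total = 160 000; weights = 0.1694, 0.1869, 0.2512, 0.3925.
Millbrook: 0.1694×241.212 + 0.1869×284.954 + 0.2512×173.602 + 0.3925×68.758 = 164.7111 per 1 000.
Easton: 0.1694×256.949 + 0.1869×275.298 + 0.2512×157.826 + 0.3925×63.850 = 159.6820 per 1 000.

Millbrook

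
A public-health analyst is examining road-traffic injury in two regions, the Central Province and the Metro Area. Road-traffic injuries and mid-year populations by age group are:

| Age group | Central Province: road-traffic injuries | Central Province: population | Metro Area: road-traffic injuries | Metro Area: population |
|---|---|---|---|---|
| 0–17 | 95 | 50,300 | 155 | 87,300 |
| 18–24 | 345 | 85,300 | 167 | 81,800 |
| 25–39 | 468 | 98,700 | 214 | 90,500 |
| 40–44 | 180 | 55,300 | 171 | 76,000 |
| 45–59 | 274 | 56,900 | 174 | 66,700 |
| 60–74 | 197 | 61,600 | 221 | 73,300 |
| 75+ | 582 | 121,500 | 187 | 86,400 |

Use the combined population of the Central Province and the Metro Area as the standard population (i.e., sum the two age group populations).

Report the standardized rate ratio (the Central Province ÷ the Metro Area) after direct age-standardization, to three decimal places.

1.708

Age-specific rates per 100,000 for the Central Province: 188.87, 404.45, 474.16, 325.50, 481.55, 319.81, 479.01.
For the Metro Area: 177.55, 204.16, 236.46, 225.00, 260.87, 301.50, 216.44.
Combined standard total = 1,091,600; weights = 0.1261, 0.1531, 0.1733, 0.1203, 0.1132, 0.1236, 0.1905.
The Central Province: 0.1261×188.87 + 0.1531×404.45 + 0.1733×474.16 + 0.1203×325.50 + 0.1132×481.55 + 0.1236×319.81 + 0.1905×479.01 = 392.3321 per 100,000.
The Metro Area: 0.1261×177.55 + 0.1531×204.16 + 0.1733×236.46 + 0.1203×225.00 + 0.1132×260.87 + 0.1236×301.50 + 0.1905×216.44 = 229.6991 per 100,000.
Ratio = 392.3321 ÷ 229.6991 = 1.70803.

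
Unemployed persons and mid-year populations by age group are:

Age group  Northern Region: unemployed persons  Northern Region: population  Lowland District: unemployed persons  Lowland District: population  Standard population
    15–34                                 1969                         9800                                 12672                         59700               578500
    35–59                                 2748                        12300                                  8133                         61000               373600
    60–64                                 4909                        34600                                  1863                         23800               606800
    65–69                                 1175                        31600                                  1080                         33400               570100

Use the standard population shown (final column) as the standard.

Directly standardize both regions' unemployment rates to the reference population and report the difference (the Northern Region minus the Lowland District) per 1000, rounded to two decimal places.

Age-specific rates per 1000 for the Northern Region: 200.918, 223.415, 141.879, 37.184.
For the Lowland District: 212.261, 133.328, 78.277, 32.335.
Standard total = 2129000; weights = 0.2717, 0.1755, 0.2850, 0.2678.
The Northern Region: 0.2717×200.918 + 0.1755×223.415 + 0.2850×141.879 + 0.2678×37.184 = 144.1941 per 1000.
The Lowland District: 0.2717×212.261 + 0.1755×133.328 + 0.2850×78.277 + 0.2678×32.335 = 112.0420 per 1000.
Difference = 144.1941 − 112.0420 = 32.1521.

32.15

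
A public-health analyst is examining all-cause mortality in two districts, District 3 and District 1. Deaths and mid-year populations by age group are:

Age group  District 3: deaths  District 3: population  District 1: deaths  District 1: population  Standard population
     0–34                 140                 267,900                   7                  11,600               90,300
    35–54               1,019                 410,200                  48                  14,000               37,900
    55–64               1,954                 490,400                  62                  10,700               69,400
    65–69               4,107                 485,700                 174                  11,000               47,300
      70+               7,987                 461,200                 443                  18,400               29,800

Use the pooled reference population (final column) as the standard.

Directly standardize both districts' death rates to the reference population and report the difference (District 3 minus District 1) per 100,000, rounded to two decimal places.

Age-specific rates per 100,000 for District 3: 52.26, 248.42, 398.45, 845.58, 1731.79.
For District 1: 60.34, 342.86, 579.44, 1581.82, 2407.61.
Standard total = 274,700; weights = 0.3287, 0.1380, 0.2526, 0.1722, 0.1085.
District 3: 0.3287×52.26 + 0.1380×248.42 + 0.2526×398.45 + 0.1722×845.58 + 0.1085×1731.79 = 485.5831 per 100,000.
District 1: 0.3287×60.34 + 0.1380×342.86 + 0.2526×579.44 + 0.1722×1581.82 + 0.1085×2407.61 = 747.0814 per 100,000.
Difference = 485.5831 − 747.0814 = -261.4983.

-261.50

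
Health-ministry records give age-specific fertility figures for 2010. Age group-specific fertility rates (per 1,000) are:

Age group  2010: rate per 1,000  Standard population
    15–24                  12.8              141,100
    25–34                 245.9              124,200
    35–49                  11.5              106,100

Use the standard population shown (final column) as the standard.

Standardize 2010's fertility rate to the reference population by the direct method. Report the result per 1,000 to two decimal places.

Standard total = 371,400; weights = 0.3799, 0.3344, 0.2857.
Standardized rate: 0.3799×12.8 + 0.3344×245.9 + 0.2857×11.5 = 90.3797 per 1,000.

90.38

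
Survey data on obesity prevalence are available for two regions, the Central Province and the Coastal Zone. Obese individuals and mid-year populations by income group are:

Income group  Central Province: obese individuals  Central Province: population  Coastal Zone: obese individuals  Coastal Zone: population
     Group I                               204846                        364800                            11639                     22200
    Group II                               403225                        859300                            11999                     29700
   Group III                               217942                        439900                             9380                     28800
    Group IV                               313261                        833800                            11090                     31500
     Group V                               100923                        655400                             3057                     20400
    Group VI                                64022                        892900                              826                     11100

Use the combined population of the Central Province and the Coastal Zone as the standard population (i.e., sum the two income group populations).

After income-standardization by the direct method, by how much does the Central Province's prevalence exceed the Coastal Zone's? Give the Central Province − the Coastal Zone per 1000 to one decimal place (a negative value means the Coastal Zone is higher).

41.2

Income-specific rates per 1000 for the Central Province: 561.530, 469.248, 495.435, 375.703, 153.987, 71.701.
For the Coastal Zone: 524.279, 404.007, 325.694, 352.063, 149.853, 74.414.
Combined standard total = 4189800; weights = 0.0924, 0.2122, 0.1119, 0.2065, 0.1613, 0.2158.
The Central Province: 0.0924×561.530 + 0.2122×469.248 + 0.1119×495.435 + 0.2065×375.703 + 0.1613×153.987 + 0.2158×71.701 = 324.7558 per 1000.
The Coastal Zone: 0.0924×524.279 + 0.2122×404.007 + 0.1119×325.694 + 0.2065×352.063 + 0.1613×149.853 + 0.2158×74.414 = 283.5202 per 1000.
Difference = 324.7558 − 283.5202 = 41.2357.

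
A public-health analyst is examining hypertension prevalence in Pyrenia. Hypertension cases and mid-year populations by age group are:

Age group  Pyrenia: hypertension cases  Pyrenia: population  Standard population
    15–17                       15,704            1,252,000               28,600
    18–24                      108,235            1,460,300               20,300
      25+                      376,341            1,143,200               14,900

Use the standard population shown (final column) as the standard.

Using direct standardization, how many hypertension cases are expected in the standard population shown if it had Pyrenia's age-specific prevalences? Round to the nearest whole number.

Age-specific rates per 1,000 for Pyrenia: 12.543, 74.118, 329.200.
Expected hypertension cases = Σ (standard pop × age-specific rate ÷ 1,000)
= 28,600×12.543/1,000 + 20,300×74.118/1,000 + 14,900×329.200/1,000
= 358.73 + 1504.60 + 4905.07 = 6768.41.

6768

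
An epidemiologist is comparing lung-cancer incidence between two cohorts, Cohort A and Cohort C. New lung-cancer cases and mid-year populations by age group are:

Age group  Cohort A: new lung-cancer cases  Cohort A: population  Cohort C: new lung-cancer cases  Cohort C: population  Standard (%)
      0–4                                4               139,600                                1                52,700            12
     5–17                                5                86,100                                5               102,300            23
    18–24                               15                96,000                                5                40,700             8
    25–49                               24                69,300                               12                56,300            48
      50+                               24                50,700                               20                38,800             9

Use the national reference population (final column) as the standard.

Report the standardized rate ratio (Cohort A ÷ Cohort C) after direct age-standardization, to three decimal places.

Age-specific rates per 100,000 for Cohort A: 2.87, 5.81, 15.62, 34.63, 47.34.
For Cohort C: 1.90, 4.89, 12.29, 21.31, 51.55.
Standard weights: 0.12, 0.23, 0.08, 0.48, 0.09.
Cohort A: 0.1200×2.87 + 0.2300×5.81 + 0.0800×15.62 + 0.4800×34.63 + 0.0900×47.34 = 23.8132 per 100,000.
Cohort C: 0.1200×1.90 + 0.2300×4.89 + 0.0800×12.29 + 0.4800×21.31 + 0.0900×51.55 = 17.2047 per 100,000.
Ratio = 23.8132 ÷ 17.2047 = 1.38411.

1.384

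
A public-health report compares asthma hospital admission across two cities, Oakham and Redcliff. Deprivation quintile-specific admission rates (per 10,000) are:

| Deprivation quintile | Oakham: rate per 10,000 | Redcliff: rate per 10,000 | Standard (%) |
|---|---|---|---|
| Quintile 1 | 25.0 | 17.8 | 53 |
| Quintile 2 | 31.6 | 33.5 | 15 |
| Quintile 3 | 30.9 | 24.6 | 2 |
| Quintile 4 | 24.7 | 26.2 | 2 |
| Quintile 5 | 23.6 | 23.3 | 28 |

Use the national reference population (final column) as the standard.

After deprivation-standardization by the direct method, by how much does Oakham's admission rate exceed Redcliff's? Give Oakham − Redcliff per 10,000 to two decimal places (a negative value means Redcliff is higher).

Standard weights: 0.53, 0.15, 0.02, 0.02, 0.28.
Oakham: 0.5300×25.0 + 0.1500×31.6 + 0.0200×30.9 + 0.0200×24.7 + 0.2800×23.6 = 25.7100 per 10,000.
Redcliff: 0.5300×17.8 + 0.1500×33.5 + 0.0200×24.6 + 0.0200×26.2 + 0.2800×23.3 = 21.9990 per 10,000.
Difference = 25.7100 − 21.9990 = 3.7110.

3.71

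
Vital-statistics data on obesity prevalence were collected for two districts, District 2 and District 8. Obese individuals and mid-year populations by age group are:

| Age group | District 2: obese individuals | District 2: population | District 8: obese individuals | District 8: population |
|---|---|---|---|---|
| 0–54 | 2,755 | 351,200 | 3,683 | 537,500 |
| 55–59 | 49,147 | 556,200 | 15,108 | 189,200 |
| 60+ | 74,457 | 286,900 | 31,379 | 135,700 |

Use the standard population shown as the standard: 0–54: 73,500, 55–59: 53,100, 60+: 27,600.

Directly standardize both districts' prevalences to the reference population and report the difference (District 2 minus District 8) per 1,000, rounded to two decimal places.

Age-specific rates per 1,000 for District 2: 7.845, 88.362, 259.522.
For District 8: 6.852, 79.852, 231.238.
Standard total = 154,200; weights = 0.4767, 0.3444, 0.1790.
District 2: 0.4767×7.845 + 0.3444×88.362 + 0.1790×259.522 = 80.6188 per 1,000.
District 8: 0.4767×6.852 + 0.3444×79.852 + 0.1790×231.238 = 72.1527 per 1,000.
Difference = 80.6188 − 72.1527 = 8.4662.

8.47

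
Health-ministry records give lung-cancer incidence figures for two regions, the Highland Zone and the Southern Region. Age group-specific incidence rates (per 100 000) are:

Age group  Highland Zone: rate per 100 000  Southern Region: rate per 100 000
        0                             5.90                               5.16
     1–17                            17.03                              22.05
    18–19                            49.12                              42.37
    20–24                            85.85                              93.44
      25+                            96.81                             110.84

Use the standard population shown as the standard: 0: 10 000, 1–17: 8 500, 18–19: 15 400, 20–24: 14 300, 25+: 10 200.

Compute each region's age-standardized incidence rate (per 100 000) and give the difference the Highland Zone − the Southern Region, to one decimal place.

-3.1

Standard total = 58 400; weights = 0.1712, 0.1455, 0.2637, 0.2449, 0.1747.
The Highland Zone: 0.1712×5.90 + 0.1455×17.03 + 0.2637×49.12 + 0.2449×85.85 + 0.1747×96.81 = 54.3719 per 100 000.
The Southern Region: 0.1712×5.16 + 0.1455×22.05 + 0.2637×42.37 + 0.2449×93.44 + 0.1747×110.84 = 57.5048 per 100 000.
Difference = 54.3719 − 57.5048 = -3.1329.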